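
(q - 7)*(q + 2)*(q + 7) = q^3 + 2*q^2 - 49*q - 98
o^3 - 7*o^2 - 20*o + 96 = (o - 8)*(o - 3)*(o + 4)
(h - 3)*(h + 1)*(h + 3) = h^3 + h^2 - 9*h - 9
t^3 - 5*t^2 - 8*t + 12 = (t - 6)*(t - 1)*(t + 2)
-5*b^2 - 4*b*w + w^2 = (-5*b + w)*(b + w)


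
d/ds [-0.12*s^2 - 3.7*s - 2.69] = -0.24*s - 3.7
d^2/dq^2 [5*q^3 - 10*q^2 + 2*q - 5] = 30*q - 20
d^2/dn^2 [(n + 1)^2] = 2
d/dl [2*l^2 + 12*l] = 4*l + 12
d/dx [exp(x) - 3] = exp(x)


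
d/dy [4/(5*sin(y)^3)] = -12*cos(y)/(5*sin(y)^4)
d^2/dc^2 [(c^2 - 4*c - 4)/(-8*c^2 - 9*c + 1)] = 2*(328*c^3 + 744*c^2 + 960*c + 391)/(512*c^6 + 1728*c^5 + 1752*c^4 + 297*c^3 - 219*c^2 + 27*c - 1)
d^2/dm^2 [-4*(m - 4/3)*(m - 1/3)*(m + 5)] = -24*m - 80/3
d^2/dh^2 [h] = 0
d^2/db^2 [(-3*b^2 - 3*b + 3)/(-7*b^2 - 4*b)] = 6*(21*b^3 - 147*b^2 - 84*b - 16)/(b^3*(343*b^3 + 588*b^2 + 336*b + 64))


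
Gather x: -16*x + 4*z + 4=-16*x + 4*z + 4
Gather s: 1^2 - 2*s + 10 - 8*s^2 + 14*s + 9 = -8*s^2 + 12*s + 20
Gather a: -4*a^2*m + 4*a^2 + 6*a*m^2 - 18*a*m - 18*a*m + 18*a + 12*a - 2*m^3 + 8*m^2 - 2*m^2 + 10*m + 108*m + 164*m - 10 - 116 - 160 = a^2*(4 - 4*m) + a*(6*m^2 - 36*m + 30) - 2*m^3 + 6*m^2 + 282*m - 286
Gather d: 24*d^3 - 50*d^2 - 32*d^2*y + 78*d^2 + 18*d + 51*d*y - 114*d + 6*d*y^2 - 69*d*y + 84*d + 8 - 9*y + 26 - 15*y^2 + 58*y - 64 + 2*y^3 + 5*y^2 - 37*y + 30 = 24*d^3 + d^2*(28 - 32*y) + d*(6*y^2 - 18*y - 12) + 2*y^3 - 10*y^2 + 12*y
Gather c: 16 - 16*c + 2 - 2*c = 18 - 18*c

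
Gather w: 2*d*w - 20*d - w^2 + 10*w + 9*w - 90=-20*d - w^2 + w*(2*d + 19) - 90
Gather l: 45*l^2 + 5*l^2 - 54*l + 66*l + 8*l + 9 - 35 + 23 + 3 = 50*l^2 + 20*l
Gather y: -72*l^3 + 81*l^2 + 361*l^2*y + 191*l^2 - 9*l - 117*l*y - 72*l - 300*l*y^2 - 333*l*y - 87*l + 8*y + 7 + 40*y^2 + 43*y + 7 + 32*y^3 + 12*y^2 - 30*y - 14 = -72*l^3 + 272*l^2 - 168*l + 32*y^3 + y^2*(52 - 300*l) + y*(361*l^2 - 450*l + 21)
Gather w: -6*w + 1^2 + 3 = 4 - 6*w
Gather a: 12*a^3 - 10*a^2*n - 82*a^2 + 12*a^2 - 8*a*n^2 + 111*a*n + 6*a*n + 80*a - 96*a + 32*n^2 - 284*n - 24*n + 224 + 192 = 12*a^3 + a^2*(-10*n - 70) + a*(-8*n^2 + 117*n - 16) + 32*n^2 - 308*n + 416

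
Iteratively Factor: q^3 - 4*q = (q)*(q^2 - 4) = q*(q + 2)*(q - 2)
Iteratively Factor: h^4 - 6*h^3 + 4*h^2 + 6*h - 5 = (h - 1)*(h^3 - 5*h^2 - h + 5) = (h - 1)*(h + 1)*(h^2 - 6*h + 5) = (h - 5)*(h - 1)*(h + 1)*(h - 1)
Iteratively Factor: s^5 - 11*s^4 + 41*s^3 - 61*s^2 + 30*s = (s - 5)*(s^4 - 6*s^3 + 11*s^2 - 6*s) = s*(s - 5)*(s^3 - 6*s^2 + 11*s - 6) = s*(s - 5)*(s - 3)*(s^2 - 3*s + 2) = s*(s - 5)*(s - 3)*(s - 1)*(s - 2)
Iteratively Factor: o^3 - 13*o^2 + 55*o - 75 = (o - 5)*(o^2 - 8*o + 15) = (o - 5)^2*(o - 3)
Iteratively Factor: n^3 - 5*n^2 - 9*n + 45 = (n - 5)*(n^2 - 9) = (n - 5)*(n + 3)*(n - 3)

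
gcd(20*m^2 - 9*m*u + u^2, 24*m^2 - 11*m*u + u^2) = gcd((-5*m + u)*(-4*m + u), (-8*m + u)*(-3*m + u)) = 1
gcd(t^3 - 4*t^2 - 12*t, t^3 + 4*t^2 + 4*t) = t^2 + 2*t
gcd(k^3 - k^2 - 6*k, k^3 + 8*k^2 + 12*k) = k^2 + 2*k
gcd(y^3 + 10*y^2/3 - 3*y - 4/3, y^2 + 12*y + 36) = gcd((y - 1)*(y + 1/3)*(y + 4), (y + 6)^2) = 1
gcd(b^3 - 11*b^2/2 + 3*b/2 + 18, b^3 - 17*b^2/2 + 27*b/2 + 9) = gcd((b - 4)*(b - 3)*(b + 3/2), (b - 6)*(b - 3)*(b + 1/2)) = b - 3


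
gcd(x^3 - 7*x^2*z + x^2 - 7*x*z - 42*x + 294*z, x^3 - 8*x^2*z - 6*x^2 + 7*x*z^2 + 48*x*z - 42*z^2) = x^2 - 7*x*z - 6*x + 42*z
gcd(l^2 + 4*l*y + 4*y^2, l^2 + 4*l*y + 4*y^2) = l^2 + 4*l*y + 4*y^2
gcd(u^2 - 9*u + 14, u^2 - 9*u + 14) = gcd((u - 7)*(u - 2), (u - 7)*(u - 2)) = u^2 - 9*u + 14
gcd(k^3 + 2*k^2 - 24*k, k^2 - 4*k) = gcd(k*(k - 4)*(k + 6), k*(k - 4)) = k^2 - 4*k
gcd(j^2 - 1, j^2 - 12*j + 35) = 1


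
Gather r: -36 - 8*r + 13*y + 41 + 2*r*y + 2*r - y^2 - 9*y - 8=r*(2*y - 6) - y^2 + 4*y - 3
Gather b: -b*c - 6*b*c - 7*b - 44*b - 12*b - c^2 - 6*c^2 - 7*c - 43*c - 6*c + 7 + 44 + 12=b*(-7*c - 63) - 7*c^2 - 56*c + 63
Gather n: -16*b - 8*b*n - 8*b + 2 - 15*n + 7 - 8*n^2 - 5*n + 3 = -24*b - 8*n^2 + n*(-8*b - 20) + 12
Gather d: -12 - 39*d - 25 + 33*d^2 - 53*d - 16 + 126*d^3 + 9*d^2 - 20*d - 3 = 126*d^3 + 42*d^2 - 112*d - 56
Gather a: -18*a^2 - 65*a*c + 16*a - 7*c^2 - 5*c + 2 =-18*a^2 + a*(16 - 65*c) - 7*c^2 - 5*c + 2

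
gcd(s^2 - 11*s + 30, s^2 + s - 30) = s - 5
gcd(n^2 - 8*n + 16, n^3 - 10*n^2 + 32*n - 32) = n^2 - 8*n + 16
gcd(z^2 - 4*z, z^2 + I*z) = z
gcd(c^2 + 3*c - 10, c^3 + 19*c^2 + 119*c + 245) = c + 5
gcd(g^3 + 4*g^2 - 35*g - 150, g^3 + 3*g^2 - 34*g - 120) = g^2 - g - 30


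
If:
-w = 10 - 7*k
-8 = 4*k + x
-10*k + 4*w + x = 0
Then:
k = 24/7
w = 14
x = -152/7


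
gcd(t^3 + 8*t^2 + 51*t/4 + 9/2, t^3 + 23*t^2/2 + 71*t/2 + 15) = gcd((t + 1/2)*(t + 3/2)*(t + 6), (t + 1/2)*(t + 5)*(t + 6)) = t^2 + 13*t/2 + 3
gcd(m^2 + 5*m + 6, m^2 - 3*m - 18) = m + 3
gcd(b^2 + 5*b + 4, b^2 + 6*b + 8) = b + 4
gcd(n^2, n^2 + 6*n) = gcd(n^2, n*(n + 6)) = n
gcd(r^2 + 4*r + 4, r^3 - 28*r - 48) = r + 2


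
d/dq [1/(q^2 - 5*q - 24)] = (5 - 2*q)/(-q^2 + 5*q + 24)^2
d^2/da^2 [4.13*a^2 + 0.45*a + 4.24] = 8.26000000000000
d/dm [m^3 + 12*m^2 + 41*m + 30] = 3*m^2 + 24*m + 41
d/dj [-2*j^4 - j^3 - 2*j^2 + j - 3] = -8*j^3 - 3*j^2 - 4*j + 1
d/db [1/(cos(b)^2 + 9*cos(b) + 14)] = (2*cos(b) + 9)*sin(b)/(cos(b)^2 + 9*cos(b) + 14)^2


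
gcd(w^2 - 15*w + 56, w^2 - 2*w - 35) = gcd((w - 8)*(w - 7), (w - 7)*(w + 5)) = w - 7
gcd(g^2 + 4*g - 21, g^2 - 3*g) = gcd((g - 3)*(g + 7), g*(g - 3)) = g - 3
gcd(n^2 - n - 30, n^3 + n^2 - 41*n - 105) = n + 5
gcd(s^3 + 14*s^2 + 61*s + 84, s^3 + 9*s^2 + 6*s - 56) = s^2 + 11*s + 28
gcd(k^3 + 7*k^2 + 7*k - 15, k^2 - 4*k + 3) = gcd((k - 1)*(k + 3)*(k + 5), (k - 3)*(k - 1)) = k - 1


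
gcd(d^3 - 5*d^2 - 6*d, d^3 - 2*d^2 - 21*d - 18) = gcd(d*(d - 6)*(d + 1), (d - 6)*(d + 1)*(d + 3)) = d^2 - 5*d - 6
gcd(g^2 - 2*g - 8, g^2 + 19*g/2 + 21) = 1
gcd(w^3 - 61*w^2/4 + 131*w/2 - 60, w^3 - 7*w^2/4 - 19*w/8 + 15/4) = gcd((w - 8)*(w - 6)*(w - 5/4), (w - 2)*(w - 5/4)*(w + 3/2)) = w - 5/4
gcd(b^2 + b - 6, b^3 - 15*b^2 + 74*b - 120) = 1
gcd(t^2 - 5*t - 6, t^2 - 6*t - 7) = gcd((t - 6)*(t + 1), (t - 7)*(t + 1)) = t + 1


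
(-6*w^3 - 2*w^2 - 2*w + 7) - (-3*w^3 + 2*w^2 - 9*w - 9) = -3*w^3 - 4*w^2 + 7*w + 16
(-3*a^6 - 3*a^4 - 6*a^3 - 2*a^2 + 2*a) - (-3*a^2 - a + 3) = -3*a^6 - 3*a^4 - 6*a^3 + a^2 + 3*a - 3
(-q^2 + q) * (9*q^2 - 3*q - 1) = -9*q^4 + 12*q^3 - 2*q^2 - q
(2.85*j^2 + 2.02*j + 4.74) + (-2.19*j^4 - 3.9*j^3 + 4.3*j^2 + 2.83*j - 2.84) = -2.19*j^4 - 3.9*j^3 + 7.15*j^2 + 4.85*j + 1.9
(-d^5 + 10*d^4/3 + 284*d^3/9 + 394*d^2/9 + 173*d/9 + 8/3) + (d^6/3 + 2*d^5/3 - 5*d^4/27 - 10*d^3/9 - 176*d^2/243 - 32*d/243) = d^6/3 - d^5/3 + 85*d^4/27 + 274*d^3/9 + 10462*d^2/243 + 4639*d/243 + 8/3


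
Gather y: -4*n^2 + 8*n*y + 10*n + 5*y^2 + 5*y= -4*n^2 + 10*n + 5*y^2 + y*(8*n + 5)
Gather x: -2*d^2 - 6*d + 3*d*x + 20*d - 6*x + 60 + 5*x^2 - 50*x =-2*d^2 + 14*d + 5*x^2 + x*(3*d - 56) + 60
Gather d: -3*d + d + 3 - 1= 2 - 2*d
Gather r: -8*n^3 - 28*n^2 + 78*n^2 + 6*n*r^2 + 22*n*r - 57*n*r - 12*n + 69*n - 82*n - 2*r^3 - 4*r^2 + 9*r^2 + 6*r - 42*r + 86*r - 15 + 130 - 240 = -8*n^3 + 50*n^2 - 25*n - 2*r^3 + r^2*(6*n + 5) + r*(50 - 35*n) - 125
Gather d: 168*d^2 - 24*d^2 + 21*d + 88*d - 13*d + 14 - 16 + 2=144*d^2 + 96*d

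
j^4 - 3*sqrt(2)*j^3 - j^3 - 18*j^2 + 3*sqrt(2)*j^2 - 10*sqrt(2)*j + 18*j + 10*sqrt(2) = (j - 1)*(j - 5*sqrt(2))*(j + sqrt(2))^2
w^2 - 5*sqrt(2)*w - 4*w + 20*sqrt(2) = (w - 4)*(w - 5*sqrt(2))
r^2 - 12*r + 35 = (r - 7)*(r - 5)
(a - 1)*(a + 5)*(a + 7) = a^3 + 11*a^2 + 23*a - 35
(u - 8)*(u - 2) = u^2 - 10*u + 16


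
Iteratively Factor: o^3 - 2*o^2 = (o)*(o^2 - 2*o) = o^2*(o - 2)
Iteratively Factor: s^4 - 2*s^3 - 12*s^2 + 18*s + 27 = (s + 1)*(s^3 - 3*s^2 - 9*s + 27) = (s - 3)*(s + 1)*(s^2 - 9) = (s - 3)*(s + 1)*(s + 3)*(s - 3)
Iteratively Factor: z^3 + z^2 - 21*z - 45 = (z + 3)*(z^2 - 2*z - 15) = (z - 5)*(z + 3)*(z + 3)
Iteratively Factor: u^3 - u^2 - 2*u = (u + 1)*(u^2 - 2*u) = u*(u + 1)*(u - 2)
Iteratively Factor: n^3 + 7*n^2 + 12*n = (n + 3)*(n^2 + 4*n) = (n + 3)*(n + 4)*(n)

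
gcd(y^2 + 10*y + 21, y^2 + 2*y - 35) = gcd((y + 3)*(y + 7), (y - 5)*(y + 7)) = y + 7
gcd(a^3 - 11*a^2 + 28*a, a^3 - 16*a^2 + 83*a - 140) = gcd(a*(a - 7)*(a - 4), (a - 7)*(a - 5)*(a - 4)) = a^2 - 11*a + 28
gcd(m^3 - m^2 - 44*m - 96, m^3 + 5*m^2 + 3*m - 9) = m + 3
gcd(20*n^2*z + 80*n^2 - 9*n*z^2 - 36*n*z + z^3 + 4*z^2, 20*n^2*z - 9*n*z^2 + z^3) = 20*n^2 - 9*n*z + z^2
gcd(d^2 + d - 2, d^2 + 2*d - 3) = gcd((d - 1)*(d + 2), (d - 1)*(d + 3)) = d - 1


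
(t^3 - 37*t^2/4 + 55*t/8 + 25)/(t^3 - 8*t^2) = 1 - 5/(4*t) - 25/(8*t^2)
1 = 1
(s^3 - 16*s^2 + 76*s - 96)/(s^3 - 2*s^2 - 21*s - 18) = (s^2 - 10*s + 16)/(s^2 + 4*s + 3)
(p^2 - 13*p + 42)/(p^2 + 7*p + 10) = (p^2 - 13*p + 42)/(p^2 + 7*p + 10)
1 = 1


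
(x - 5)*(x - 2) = x^2 - 7*x + 10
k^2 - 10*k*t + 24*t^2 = (k - 6*t)*(k - 4*t)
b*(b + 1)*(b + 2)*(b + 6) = b^4 + 9*b^3 + 20*b^2 + 12*b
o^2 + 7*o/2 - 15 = (o - 5/2)*(o + 6)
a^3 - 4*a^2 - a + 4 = (a - 4)*(a - 1)*(a + 1)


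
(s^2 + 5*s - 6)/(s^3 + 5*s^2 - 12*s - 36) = (s - 1)/(s^2 - s - 6)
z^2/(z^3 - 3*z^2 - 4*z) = z/(z^2 - 3*z - 4)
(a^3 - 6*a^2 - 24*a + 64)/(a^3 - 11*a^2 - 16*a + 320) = (a^2 + 2*a - 8)/(a^2 - 3*a - 40)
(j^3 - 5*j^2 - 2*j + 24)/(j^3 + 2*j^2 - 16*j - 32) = (j - 3)/(j + 4)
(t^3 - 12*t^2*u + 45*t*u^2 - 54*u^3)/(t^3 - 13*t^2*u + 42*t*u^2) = (t^2 - 6*t*u + 9*u^2)/(t*(t - 7*u))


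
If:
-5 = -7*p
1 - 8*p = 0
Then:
No Solution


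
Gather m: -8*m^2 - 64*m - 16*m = -8*m^2 - 80*m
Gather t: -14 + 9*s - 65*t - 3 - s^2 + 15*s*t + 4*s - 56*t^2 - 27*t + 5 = -s^2 + 13*s - 56*t^2 + t*(15*s - 92) - 12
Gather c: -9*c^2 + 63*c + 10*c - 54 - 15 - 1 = -9*c^2 + 73*c - 70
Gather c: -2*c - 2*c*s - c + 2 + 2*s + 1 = c*(-2*s - 3) + 2*s + 3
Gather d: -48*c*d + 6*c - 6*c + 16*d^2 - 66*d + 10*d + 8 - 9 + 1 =16*d^2 + d*(-48*c - 56)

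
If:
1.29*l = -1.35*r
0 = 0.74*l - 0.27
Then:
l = 0.36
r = -0.35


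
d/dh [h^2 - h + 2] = 2*h - 1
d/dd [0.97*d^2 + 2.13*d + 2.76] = 1.94*d + 2.13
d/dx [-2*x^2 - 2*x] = -4*x - 2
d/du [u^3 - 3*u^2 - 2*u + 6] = 3*u^2 - 6*u - 2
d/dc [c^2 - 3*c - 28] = 2*c - 3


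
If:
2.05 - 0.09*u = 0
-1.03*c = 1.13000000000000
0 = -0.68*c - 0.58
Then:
No Solution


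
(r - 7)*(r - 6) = r^2 - 13*r + 42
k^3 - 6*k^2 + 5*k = k*(k - 5)*(k - 1)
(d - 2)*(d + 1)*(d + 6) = d^3 + 5*d^2 - 8*d - 12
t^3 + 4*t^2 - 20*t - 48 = (t - 4)*(t + 2)*(t + 6)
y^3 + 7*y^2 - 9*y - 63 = (y - 3)*(y + 3)*(y + 7)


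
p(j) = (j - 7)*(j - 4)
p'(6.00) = 1.00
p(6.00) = -2.00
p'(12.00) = 13.00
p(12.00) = 40.00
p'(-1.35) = -13.70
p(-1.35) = 44.67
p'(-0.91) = -12.82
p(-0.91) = 38.84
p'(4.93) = -1.14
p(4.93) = -1.93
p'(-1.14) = -13.28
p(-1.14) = 41.84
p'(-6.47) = -23.94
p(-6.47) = 141.03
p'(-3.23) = -17.46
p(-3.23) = 73.96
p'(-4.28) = -19.56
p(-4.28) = 93.40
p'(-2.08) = -15.16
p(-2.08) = 55.21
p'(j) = 2*j - 11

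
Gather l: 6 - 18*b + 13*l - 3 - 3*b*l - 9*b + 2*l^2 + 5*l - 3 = -27*b + 2*l^2 + l*(18 - 3*b)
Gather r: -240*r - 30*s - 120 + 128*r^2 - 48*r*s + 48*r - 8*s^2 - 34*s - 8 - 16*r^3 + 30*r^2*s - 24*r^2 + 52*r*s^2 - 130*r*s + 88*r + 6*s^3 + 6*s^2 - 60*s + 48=-16*r^3 + r^2*(30*s + 104) + r*(52*s^2 - 178*s - 104) + 6*s^3 - 2*s^2 - 124*s - 80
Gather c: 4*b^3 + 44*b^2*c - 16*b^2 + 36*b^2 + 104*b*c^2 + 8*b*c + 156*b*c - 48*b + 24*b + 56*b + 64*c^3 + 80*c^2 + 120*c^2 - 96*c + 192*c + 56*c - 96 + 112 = 4*b^3 + 20*b^2 + 32*b + 64*c^3 + c^2*(104*b + 200) + c*(44*b^2 + 164*b + 152) + 16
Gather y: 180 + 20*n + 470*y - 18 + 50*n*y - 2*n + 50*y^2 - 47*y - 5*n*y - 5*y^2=18*n + 45*y^2 + y*(45*n + 423) + 162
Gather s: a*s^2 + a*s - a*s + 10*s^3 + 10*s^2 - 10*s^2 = a*s^2 + 10*s^3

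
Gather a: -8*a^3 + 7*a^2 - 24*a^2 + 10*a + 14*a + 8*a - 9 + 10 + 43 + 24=-8*a^3 - 17*a^2 + 32*a + 68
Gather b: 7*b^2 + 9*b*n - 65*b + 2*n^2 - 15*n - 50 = 7*b^2 + b*(9*n - 65) + 2*n^2 - 15*n - 50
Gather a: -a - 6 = -a - 6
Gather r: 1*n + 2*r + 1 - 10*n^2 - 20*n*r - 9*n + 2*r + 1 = -10*n^2 - 8*n + r*(4 - 20*n) + 2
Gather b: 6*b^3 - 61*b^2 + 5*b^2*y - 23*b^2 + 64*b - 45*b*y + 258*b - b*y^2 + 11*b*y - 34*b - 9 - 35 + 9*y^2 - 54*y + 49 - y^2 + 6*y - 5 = 6*b^3 + b^2*(5*y - 84) + b*(-y^2 - 34*y + 288) + 8*y^2 - 48*y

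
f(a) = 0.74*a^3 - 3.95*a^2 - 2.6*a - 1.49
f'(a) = 2.22*a^2 - 7.9*a - 2.6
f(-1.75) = -13.00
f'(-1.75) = 18.02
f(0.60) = -4.31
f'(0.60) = -6.54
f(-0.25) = -1.10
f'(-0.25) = -0.49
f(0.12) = -1.86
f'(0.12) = -3.52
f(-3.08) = -52.57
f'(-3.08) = 42.79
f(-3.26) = -60.63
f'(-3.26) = 46.75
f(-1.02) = -3.73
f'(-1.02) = 7.77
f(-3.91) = -95.95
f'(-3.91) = 62.23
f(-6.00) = -287.93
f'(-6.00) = 124.72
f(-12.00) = -1817.81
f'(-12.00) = 411.88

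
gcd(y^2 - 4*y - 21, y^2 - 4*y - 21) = y^2 - 4*y - 21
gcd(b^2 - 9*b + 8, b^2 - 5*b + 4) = b - 1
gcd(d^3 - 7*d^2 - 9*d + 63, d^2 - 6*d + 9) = d - 3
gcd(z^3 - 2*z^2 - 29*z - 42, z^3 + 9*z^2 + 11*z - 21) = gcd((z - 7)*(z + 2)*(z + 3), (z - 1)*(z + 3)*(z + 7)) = z + 3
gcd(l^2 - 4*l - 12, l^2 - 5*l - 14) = l + 2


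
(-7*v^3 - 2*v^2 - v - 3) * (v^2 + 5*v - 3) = -7*v^5 - 37*v^4 + 10*v^3 - 2*v^2 - 12*v + 9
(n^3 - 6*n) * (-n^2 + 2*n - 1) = -n^5 + 2*n^4 + 5*n^3 - 12*n^2 + 6*n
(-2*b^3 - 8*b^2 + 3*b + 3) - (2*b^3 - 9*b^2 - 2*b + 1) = -4*b^3 + b^2 + 5*b + 2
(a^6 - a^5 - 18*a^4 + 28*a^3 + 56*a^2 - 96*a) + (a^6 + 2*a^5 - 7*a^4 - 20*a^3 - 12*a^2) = 2*a^6 + a^5 - 25*a^4 + 8*a^3 + 44*a^2 - 96*a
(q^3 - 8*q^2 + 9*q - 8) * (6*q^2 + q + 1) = 6*q^5 - 47*q^4 + 47*q^3 - 47*q^2 + q - 8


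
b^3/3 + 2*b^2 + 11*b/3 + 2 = (b/3 + 1)*(b + 1)*(b + 2)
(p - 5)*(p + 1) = p^2 - 4*p - 5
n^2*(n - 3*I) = n^3 - 3*I*n^2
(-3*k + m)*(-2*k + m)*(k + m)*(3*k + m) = 18*k^4 + 9*k^3*m - 11*k^2*m^2 - k*m^3 + m^4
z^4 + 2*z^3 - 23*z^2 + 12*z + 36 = (z - 3)*(z - 2)*(z + 1)*(z + 6)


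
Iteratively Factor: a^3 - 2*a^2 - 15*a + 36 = (a + 4)*(a^2 - 6*a + 9) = (a - 3)*(a + 4)*(a - 3)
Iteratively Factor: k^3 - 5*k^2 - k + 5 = (k - 1)*(k^2 - 4*k - 5) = (k - 1)*(k + 1)*(k - 5)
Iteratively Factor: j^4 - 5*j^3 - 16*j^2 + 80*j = (j - 5)*(j^3 - 16*j) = j*(j - 5)*(j^2 - 16) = j*(j - 5)*(j - 4)*(j + 4)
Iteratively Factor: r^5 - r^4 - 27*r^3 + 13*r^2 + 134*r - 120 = (r + 3)*(r^4 - 4*r^3 - 15*r^2 + 58*r - 40) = (r - 1)*(r + 3)*(r^3 - 3*r^2 - 18*r + 40) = (r - 5)*(r - 1)*(r + 3)*(r^2 + 2*r - 8) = (r - 5)*(r - 1)*(r + 3)*(r + 4)*(r - 2)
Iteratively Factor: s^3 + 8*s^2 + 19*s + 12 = (s + 3)*(s^2 + 5*s + 4) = (s + 1)*(s + 3)*(s + 4)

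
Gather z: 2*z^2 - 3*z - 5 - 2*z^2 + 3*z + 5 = 0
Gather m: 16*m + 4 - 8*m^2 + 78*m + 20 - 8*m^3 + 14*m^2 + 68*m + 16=-8*m^3 + 6*m^2 + 162*m + 40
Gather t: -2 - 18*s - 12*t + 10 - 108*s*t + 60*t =-18*s + t*(48 - 108*s) + 8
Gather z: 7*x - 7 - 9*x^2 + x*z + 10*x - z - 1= -9*x^2 + 17*x + z*(x - 1) - 8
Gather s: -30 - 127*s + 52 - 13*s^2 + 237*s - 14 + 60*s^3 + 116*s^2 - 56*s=60*s^3 + 103*s^2 + 54*s + 8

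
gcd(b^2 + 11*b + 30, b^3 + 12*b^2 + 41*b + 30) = b^2 + 11*b + 30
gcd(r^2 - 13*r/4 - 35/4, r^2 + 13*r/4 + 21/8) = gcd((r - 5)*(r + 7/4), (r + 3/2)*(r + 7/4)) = r + 7/4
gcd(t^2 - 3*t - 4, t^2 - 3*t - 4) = t^2 - 3*t - 4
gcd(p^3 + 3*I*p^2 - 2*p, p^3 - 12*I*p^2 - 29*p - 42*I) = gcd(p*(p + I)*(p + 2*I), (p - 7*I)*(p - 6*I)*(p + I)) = p + I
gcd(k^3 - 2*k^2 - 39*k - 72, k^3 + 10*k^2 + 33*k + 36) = k^2 + 6*k + 9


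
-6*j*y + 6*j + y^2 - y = (-6*j + y)*(y - 1)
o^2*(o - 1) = o^3 - o^2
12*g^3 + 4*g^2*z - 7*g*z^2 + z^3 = (-6*g + z)*(-2*g + z)*(g + z)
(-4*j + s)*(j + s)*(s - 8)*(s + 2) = -4*j^2*s^2 + 24*j^2*s + 64*j^2 - 3*j*s^3 + 18*j*s^2 + 48*j*s + s^4 - 6*s^3 - 16*s^2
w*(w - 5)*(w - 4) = w^3 - 9*w^2 + 20*w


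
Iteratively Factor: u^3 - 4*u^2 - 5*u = (u + 1)*(u^2 - 5*u) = u*(u + 1)*(u - 5)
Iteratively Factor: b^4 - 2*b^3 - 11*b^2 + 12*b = (b - 1)*(b^3 - b^2 - 12*b) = (b - 4)*(b - 1)*(b^2 + 3*b) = b*(b - 4)*(b - 1)*(b + 3)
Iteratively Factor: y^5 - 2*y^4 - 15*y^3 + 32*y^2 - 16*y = (y)*(y^4 - 2*y^3 - 15*y^2 + 32*y - 16) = y*(y - 1)*(y^3 - y^2 - 16*y + 16) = y*(y - 4)*(y - 1)*(y^2 + 3*y - 4) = y*(y - 4)*(y - 1)^2*(y + 4)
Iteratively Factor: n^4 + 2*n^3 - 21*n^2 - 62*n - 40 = (n - 5)*(n^3 + 7*n^2 + 14*n + 8) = (n - 5)*(n + 1)*(n^2 + 6*n + 8) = (n - 5)*(n + 1)*(n + 2)*(n + 4)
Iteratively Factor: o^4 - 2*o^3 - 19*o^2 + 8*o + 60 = (o + 3)*(o^3 - 5*o^2 - 4*o + 20) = (o - 5)*(o + 3)*(o^2 - 4) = (o - 5)*(o + 2)*(o + 3)*(o - 2)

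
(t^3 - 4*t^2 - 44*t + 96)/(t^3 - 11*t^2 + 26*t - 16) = (t + 6)/(t - 1)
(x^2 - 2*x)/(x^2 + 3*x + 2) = x*(x - 2)/(x^2 + 3*x + 2)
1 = 1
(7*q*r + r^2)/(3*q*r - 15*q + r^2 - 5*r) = r*(7*q + r)/(3*q*r - 15*q + r^2 - 5*r)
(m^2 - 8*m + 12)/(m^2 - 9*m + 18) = (m - 2)/(m - 3)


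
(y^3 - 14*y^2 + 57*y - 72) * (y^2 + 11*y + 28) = y^5 - 3*y^4 - 69*y^3 + 163*y^2 + 804*y - 2016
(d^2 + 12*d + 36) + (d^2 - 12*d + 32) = 2*d^2 + 68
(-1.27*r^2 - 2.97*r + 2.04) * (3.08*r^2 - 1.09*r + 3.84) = -3.9116*r^4 - 7.7633*r^3 + 4.6437*r^2 - 13.6284*r + 7.8336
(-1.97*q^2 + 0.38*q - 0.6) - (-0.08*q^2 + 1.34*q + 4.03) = -1.89*q^2 - 0.96*q - 4.63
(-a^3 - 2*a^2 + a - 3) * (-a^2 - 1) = a^5 + 2*a^4 + 5*a^2 - a + 3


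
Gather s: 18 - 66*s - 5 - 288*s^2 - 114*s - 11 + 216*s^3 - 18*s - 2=216*s^3 - 288*s^2 - 198*s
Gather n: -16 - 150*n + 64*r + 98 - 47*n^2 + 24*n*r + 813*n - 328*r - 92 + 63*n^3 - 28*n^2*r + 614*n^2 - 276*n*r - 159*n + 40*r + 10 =63*n^3 + n^2*(567 - 28*r) + n*(504 - 252*r) - 224*r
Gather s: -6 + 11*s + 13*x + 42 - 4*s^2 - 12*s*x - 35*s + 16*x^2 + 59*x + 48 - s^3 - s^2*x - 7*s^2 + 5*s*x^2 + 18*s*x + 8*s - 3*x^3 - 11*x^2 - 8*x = -s^3 + s^2*(-x - 11) + s*(5*x^2 + 6*x - 16) - 3*x^3 + 5*x^2 + 64*x + 84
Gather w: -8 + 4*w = 4*w - 8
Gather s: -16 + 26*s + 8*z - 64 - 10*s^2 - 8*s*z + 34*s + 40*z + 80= -10*s^2 + s*(60 - 8*z) + 48*z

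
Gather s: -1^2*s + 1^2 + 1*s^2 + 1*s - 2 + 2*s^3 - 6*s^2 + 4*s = 2*s^3 - 5*s^2 + 4*s - 1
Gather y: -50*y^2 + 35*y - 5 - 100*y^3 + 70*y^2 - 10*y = -100*y^3 + 20*y^2 + 25*y - 5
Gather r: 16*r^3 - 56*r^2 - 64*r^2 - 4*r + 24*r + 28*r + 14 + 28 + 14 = 16*r^3 - 120*r^2 + 48*r + 56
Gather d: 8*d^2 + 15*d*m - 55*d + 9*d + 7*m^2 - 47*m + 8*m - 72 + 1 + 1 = 8*d^2 + d*(15*m - 46) + 7*m^2 - 39*m - 70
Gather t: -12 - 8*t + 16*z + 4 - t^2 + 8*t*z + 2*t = -t^2 + t*(8*z - 6) + 16*z - 8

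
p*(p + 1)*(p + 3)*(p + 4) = p^4 + 8*p^3 + 19*p^2 + 12*p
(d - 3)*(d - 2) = d^2 - 5*d + 6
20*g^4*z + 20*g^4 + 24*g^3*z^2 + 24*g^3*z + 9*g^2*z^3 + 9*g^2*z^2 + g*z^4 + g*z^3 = (2*g + z)^2*(5*g + z)*(g*z + g)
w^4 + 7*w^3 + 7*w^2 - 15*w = w*(w - 1)*(w + 3)*(w + 5)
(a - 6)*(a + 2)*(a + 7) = a^3 + 3*a^2 - 40*a - 84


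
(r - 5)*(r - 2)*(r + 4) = r^3 - 3*r^2 - 18*r + 40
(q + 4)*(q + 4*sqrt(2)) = q^2 + 4*q + 4*sqrt(2)*q + 16*sqrt(2)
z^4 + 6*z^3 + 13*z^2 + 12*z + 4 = (z + 1)^2*(z + 2)^2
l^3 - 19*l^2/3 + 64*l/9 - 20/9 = (l - 5)*(l - 2/3)^2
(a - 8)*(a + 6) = a^2 - 2*a - 48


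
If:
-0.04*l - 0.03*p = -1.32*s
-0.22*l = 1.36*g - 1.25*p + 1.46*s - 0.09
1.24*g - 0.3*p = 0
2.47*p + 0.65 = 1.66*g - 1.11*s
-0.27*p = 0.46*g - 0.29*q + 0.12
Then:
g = -0.07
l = -0.67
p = -0.30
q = 0.02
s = -0.03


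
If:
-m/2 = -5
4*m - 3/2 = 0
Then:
No Solution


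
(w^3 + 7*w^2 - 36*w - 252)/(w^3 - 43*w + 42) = (w + 6)/(w - 1)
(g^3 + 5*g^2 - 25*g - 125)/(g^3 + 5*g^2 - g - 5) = (g^2 - 25)/(g^2 - 1)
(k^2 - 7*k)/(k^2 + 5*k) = (k - 7)/(k + 5)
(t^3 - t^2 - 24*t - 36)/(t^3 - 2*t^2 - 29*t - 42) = (t - 6)/(t - 7)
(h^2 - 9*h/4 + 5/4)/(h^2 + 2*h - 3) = (h - 5/4)/(h + 3)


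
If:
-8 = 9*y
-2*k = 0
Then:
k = 0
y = -8/9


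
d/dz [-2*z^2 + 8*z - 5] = 8 - 4*z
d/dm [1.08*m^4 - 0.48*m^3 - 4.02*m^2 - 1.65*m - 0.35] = 4.32*m^3 - 1.44*m^2 - 8.04*m - 1.65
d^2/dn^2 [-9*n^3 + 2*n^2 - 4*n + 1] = 4 - 54*n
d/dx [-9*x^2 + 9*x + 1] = 9 - 18*x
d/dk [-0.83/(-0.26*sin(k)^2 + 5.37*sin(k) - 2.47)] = (4.4571 - 0.4316*sin(k))*cos(k)/(0.26*sin(k)^2 - 5.37*sin(k) + 2.47)^2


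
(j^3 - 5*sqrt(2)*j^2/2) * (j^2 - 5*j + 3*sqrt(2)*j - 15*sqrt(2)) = j^5 - 5*j^4 + sqrt(2)*j^4/2 - 15*j^3 - 5*sqrt(2)*j^3/2 + 75*j^2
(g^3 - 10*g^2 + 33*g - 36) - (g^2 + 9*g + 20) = g^3 - 11*g^2 + 24*g - 56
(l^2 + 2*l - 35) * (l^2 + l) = l^4 + 3*l^3 - 33*l^2 - 35*l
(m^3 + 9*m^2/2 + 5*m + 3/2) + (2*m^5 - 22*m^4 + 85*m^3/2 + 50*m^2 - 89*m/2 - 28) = 2*m^5 - 22*m^4 + 87*m^3/2 + 109*m^2/2 - 79*m/2 - 53/2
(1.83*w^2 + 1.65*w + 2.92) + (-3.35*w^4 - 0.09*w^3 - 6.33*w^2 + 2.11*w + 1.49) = -3.35*w^4 - 0.09*w^3 - 4.5*w^2 + 3.76*w + 4.41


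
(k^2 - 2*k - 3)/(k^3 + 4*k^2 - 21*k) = (k + 1)/(k*(k + 7))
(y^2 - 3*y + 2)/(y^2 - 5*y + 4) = (y - 2)/(y - 4)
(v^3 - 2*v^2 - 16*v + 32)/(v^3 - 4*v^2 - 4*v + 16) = (v + 4)/(v + 2)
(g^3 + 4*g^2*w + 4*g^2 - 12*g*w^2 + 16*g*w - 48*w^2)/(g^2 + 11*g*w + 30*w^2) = (g^2 - 2*g*w + 4*g - 8*w)/(g + 5*w)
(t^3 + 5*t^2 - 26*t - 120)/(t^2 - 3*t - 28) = (t^2 + t - 30)/(t - 7)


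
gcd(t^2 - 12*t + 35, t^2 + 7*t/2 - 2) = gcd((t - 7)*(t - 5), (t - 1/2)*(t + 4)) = 1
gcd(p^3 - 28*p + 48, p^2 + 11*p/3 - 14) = p + 6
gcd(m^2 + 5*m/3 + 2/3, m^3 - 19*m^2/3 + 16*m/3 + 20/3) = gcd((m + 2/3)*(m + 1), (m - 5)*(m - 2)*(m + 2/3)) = m + 2/3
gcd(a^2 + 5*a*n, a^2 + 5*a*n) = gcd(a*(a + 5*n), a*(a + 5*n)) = a^2 + 5*a*n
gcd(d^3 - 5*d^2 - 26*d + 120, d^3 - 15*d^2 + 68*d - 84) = d - 6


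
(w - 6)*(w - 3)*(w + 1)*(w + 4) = w^4 - 4*w^3 - 23*w^2 + 54*w + 72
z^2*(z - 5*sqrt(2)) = z^3 - 5*sqrt(2)*z^2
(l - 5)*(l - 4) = l^2 - 9*l + 20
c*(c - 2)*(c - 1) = c^3 - 3*c^2 + 2*c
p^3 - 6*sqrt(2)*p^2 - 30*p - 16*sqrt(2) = (p - 8*sqrt(2))*(p + sqrt(2))^2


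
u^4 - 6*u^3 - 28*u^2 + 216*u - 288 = (u - 6)*(u - 4)*(u - 2)*(u + 6)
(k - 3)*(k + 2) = k^2 - k - 6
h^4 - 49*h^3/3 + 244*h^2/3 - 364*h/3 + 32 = (h - 8)*(h - 6)*(h - 2)*(h - 1/3)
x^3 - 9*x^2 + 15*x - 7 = (x - 7)*(x - 1)^2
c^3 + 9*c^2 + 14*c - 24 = (c - 1)*(c + 4)*(c + 6)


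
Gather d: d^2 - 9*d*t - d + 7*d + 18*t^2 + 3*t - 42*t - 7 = d^2 + d*(6 - 9*t) + 18*t^2 - 39*t - 7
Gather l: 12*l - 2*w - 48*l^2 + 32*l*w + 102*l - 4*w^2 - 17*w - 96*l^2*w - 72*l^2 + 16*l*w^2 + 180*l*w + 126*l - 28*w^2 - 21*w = l^2*(-96*w - 120) + l*(16*w^2 + 212*w + 240) - 32*w^2 - 40*w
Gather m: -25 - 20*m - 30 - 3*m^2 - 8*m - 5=-3*m^2 - 28*m - 60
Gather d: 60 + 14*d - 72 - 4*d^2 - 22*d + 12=-4*d^2 - 8*d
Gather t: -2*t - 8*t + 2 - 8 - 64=-10*t - 70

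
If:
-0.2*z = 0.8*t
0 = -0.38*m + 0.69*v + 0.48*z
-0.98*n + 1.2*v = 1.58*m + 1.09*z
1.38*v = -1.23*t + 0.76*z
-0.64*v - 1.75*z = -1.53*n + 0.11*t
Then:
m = 0.00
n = 0.00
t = 0.00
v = 0.00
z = 0.00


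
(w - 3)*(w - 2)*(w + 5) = w^3 - 19*w + 30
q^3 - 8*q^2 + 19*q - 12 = (q - 4)*(q - 3)*(q - 1)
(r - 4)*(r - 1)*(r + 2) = r^3 - 3*r^2 - 6*r + 8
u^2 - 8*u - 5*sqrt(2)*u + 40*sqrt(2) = (u - 8)*(u - 5*sqrt(2))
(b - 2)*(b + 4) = b^2 + 2*b - 8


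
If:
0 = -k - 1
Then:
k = -1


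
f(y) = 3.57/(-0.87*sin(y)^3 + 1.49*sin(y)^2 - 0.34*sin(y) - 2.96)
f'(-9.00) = -1.04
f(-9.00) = -1.42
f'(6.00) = 0.63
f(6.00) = -1.31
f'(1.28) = -0.02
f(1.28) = -1.33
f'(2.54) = 0.19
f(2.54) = -1.26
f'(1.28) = -0.02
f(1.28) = -1.33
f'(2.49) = 0.18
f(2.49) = -1.27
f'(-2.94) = -0.46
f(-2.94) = -1.26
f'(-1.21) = 17.46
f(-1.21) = -5.71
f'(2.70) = 0.18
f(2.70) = -1.23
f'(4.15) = -7.73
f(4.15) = -3.31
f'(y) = 3.57*(2.61*sin(y)^2*cos(y) - 2.98*sin(y)*cos(y) + 0.34*cos(y))/(-0.87*sin(y)^3 + 1.49*sin(y)^2 - 0.34*sin(y) - 2.96)^2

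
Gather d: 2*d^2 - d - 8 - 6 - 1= 2*d^2 - d - 15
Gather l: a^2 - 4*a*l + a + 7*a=a^2 - 4*a*l + 8*a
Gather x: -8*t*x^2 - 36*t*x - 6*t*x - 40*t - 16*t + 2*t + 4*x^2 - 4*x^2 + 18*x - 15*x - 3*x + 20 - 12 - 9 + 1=-8*t*x^2 - 42*t*x - 54*t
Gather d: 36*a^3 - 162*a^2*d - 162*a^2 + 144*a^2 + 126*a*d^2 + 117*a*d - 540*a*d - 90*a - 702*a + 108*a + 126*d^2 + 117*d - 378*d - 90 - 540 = 36*a^3 - 18*a^2 - 684*a + d^2*(126*a + 126) + d*(-162*a^2 - 423*a - 261) - 630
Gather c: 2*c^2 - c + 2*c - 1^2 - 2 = 2*c^2 + c - 3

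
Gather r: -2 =-2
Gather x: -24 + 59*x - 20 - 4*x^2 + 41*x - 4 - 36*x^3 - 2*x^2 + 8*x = -36*x^3 - 6*x^2 + 108*x - 48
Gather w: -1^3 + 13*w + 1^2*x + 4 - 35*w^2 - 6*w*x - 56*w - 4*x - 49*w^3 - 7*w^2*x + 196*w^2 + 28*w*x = -49*w^3 + w^2*(161 - 7*x) + w*(22*x - 43) - 3*x + 3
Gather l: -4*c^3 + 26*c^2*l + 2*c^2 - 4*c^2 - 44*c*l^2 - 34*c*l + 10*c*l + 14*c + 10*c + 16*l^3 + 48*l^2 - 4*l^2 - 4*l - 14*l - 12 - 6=-4*c^3 - 2*c^2 + 24*c + 16*l^3 + l^2*(44 - 44*c) + l*(26*c^2 - 24*c - 18) - 18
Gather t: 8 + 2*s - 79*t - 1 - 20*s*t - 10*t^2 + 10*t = 2*s - 10*t^2 + t*(-20*s - 69) + 7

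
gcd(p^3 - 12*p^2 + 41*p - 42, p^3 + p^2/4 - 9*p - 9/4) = p - 3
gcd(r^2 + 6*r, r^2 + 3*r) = r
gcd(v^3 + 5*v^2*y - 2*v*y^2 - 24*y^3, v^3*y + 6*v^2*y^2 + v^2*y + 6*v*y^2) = 1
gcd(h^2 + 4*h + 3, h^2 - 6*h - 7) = h + 1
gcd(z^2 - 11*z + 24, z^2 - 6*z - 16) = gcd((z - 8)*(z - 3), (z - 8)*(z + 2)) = z - 8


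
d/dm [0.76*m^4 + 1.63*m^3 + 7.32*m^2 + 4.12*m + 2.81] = 3.04*m^3 + 4.89*m^2 + 14.64*m + 4.12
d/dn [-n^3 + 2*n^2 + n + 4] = -3*n^2 + 4*n + 1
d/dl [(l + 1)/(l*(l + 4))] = (-l^2 - 2*l - 4)/(l^2*(l^2 + 8*l + 16))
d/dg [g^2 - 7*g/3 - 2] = 2*g - 7/3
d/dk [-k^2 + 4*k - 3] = 4 - 2*k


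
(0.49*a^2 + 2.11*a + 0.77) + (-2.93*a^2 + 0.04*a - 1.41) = -2.44*a^2 + 2.15*a - 0.64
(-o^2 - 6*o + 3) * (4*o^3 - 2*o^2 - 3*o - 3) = -4*o^5 - 22*o^4 + 27*o^3 + 15*o^2 + 9*o - 9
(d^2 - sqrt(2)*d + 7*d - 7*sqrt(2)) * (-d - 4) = -d^3 - 11*d^2 + sqrt(2)*d^2 - 28*d + 11*sqrt(2)*d + 28*sqrt(2)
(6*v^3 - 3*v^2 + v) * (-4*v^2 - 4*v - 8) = -24*v^5 - 12*v^4 - 40*v^3 + 20*v^2 - 8*v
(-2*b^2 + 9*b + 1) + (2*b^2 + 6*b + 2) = 15*b + 3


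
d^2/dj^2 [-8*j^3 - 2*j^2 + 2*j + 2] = -48*j - 4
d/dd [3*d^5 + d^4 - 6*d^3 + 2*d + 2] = 15*d^4 + 4*d^3 - 18*d^2 + 2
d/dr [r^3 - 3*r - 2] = 3*r^2 - 3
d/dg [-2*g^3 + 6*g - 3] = 6 - 6*g^2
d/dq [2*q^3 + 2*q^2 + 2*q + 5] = 6*q^2 + 4*q + 2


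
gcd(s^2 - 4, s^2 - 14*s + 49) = 1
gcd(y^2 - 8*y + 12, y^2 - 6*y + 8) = y - 2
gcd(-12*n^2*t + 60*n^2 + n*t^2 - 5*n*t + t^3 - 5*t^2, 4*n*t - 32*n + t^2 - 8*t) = 4*n + t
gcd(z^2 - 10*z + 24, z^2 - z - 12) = z - 4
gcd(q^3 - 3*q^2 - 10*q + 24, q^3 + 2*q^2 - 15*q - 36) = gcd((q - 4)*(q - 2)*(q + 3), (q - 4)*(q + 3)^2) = q^2 - q - 12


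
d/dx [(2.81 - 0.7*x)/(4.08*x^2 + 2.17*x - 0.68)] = (2.856*x^2 - 22.9296*x - 5.6217)/(16.6464*x^4 + 17.7072*x^3 - 0.839900000000001*x^2 - 2.9512*x + 0.4624)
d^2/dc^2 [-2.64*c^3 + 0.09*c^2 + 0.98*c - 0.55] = 0.18 - 15.84*c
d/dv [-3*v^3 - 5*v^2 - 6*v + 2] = -9*v^2 - 10*v - 6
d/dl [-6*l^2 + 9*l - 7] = 9 - 12*l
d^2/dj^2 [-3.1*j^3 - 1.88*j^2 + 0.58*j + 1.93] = -18.6*j - 3.76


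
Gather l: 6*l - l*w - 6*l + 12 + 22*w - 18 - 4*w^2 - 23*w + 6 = -l*w - 4*w^2 - w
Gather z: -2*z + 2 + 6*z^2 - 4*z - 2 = 6*z^2 - 6*z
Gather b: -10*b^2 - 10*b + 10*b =-10*b^2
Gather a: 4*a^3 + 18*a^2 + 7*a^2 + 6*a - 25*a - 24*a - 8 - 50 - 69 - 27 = 4*a^3 + 25*a^2 - 43*a - 154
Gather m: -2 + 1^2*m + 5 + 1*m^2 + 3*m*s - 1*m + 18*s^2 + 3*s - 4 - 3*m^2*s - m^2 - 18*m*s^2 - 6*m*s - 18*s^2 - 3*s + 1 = -3*m^2*s + m*(-18*s^2 - 3*s)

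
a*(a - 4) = a^2 - 4*a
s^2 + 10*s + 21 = (s + 3)*(s + 7)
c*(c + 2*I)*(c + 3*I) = c^3 + 5*I*c^2 - 6*c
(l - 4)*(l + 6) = l^2 + 2*l - 24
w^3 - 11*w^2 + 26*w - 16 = (w - 8)*(w - 2)*(w - 1)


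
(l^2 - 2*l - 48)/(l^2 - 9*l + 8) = (l + 6)/(l - 1)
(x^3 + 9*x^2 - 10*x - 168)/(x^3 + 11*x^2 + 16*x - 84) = (x - 4)/(x - 2)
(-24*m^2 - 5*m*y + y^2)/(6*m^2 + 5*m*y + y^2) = (-8*m + y)/(2*m + y)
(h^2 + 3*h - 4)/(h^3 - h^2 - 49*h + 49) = (h + 4)/(h^2 - 49)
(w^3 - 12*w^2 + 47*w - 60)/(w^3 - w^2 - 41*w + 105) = (w - 4)/(w + 7)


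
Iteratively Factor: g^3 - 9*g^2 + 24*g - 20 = (g - 2)*(g^2 - 7*g + 10) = (g - 5)*(g - 2)*(g - 2)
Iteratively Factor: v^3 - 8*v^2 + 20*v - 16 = (v - 2)*(v^2 - 6*v + 8) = (v - 4)*(v - 2)*(v - 2)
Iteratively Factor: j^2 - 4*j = (j - 4)*(j)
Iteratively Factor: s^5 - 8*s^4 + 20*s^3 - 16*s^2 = (s - 4)*(s^4 - 4*s^3 + 4*s^2) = (s - 4)*(s - 2)*(s^3 - 2*s^2) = (s - 4)*(s - 2)^2*(s^2) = s*(s - 4)*(s - 2)^2*(s)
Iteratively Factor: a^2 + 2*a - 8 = (a - 2)*(a + 4)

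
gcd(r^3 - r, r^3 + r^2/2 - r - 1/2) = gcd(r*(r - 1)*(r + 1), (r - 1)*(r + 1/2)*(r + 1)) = r^2 - 1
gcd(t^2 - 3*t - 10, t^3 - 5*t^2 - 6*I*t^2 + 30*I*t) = t - 5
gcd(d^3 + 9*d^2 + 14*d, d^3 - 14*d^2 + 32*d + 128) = d + 2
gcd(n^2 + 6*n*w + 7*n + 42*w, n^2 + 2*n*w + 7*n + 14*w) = n + 7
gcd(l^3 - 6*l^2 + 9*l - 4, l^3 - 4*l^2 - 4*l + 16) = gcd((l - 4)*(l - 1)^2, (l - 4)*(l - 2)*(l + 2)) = l - 4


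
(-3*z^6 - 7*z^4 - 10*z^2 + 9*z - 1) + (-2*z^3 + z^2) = -3*z^6 - 7*z^4 - 2*z^3 - 9*z^2 + 9*z - 1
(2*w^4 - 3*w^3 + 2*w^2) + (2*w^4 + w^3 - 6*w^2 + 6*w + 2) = 4*w^4 - 2*w^3 - 4*w^2 + 6*w + 2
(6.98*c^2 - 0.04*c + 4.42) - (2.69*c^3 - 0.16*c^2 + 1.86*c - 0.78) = -2.69*c^3 + 7.14*c^2 - 1.9*c + 5.2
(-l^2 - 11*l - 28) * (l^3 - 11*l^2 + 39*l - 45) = -l^5 + 54*l^3 - 76*l^2 - 597*l + 1260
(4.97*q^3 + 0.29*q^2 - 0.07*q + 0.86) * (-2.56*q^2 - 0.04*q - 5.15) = -12.7232*q^5 - 0.9412*q^4 - 25.4279*q^3 - 3.6923*q^2 + 0.3261*q - 4.429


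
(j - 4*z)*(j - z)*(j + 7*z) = j^3 + 2*j^2*z - 31*j*z^2 + 28*z^3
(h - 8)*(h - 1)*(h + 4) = h^3 - 5*h^2 - 28*h + 32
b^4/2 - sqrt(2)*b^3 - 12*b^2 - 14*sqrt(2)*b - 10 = (b/2 + sqrt(2)/2)*(b - 5*sqrt(2))*(b + sqrt(2))^2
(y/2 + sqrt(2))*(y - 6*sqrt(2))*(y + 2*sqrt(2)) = y^3/2 - sqrt(2)*y^2 - 20*y - 24*sqrt(2)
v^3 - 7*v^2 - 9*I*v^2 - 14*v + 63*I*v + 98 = (v - 7)*(v - 7*I)*(v - 2*I)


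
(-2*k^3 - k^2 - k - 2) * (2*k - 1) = -4*k^4 - k^2 - 3*k + 2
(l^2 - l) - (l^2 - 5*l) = 4*l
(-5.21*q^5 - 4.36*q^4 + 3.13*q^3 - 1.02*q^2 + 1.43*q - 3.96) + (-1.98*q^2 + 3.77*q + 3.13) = -5.21*q^5 - 4.36*q^4 + 3.13*q^3 - 3.0*q^2 + 5.2*q - 0.83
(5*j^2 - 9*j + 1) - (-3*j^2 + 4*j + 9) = 8*j^2 - 13*j - 8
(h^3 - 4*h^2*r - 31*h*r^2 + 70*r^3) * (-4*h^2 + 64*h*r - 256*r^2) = -4*h^5 + 80*h^4*r - 388*h^3*r^2 - 1240*h^2*r^3 + 12416*h*r^4 - 17920*r^5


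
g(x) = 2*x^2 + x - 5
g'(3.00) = 13.00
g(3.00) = 16.00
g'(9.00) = 37.00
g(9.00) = 166.00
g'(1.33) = 6.32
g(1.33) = -0.13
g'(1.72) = 7.88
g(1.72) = 2.64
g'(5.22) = 21.88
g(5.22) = 54.72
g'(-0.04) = 0.84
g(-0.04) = -5.04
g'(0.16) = 1.64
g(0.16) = -4.79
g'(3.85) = 16.40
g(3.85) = 28.50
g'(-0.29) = -0.16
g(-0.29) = -5.12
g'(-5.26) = -20.04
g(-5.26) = 45.08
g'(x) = 4*x + 1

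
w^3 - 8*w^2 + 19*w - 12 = (w - 4)*(w - 3)*(w - 1)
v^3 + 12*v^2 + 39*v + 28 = (v + 1)*(v + 4)*(v + 7)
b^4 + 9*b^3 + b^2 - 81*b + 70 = (b - 2)*(b - 1)*(b + 5)*(b + 7)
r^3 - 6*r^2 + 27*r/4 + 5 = (r - 4)*(r - 5/2)*(r + 1/2)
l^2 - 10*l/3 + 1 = (l - 3)*(l - 1/3)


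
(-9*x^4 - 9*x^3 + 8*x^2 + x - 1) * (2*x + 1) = -18*x^5 - 27*x^4 + 7*x^3 + 10*x^2 - x - 1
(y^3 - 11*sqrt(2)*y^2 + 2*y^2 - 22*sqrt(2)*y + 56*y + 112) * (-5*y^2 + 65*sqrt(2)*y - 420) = -5*y^5 - 10*y^4 + 120*sqrt(2)*y^4 - 2130*y^3 + 240*sqrt(2)*y^3 - 4260*y^2 + 8260*sqrt(2)*y^2 - 23520*y + 16520*sqrt(2)*y - 47040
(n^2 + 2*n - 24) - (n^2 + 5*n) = -3*n - 24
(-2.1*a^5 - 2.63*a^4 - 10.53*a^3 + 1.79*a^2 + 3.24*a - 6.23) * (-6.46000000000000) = 13.566*a^5 + 16.9898*a^4 + 68.0238*a^3 - 11.5634*a^2 - 20.9304*a + 40.2458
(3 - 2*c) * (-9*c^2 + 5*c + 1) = 18*c^3 - 37*c^2 + 13*c + 3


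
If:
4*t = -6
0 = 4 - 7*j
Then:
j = 4/7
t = -3/2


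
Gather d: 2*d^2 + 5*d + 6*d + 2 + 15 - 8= 2*d^2 + 11*d + 9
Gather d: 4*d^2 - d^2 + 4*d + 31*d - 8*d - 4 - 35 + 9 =3*d^2 + 27*d - 30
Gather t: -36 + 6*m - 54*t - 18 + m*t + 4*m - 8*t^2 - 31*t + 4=10*m - 8*t^2 + t*(m - 85) - 50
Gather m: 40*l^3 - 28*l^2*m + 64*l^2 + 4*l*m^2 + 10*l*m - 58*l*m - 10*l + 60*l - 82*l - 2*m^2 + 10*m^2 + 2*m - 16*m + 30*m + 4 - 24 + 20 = 40*l^3 + 64*l^2 - 32*l + m^2*(4*l + 8) + m*(-28*l^2 - 48*l + 16)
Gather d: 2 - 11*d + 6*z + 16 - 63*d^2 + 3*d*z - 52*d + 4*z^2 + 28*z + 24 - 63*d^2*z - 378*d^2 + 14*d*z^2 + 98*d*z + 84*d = d^2*(-63*z - 441) + d*(14*z^2 + 101*z + 21) + 4*z^2 + 34*z + 42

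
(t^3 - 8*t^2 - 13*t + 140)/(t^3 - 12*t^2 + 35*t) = (t + 4)/t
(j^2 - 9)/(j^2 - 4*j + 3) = (j + 3)/(j - 1)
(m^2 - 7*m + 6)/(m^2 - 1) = (m - 6)/(m + 1)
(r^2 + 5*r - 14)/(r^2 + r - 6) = (r + 7)/(r + 3)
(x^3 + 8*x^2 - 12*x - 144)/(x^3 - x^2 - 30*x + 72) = (x + 6)/(x - 3)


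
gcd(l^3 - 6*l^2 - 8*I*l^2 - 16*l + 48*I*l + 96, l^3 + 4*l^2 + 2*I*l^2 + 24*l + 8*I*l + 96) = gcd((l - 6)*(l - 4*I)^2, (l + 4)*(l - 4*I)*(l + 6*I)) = l - 4*I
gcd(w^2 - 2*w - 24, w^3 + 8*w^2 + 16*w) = w + 4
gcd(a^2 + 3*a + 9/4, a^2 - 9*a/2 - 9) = a + 3/2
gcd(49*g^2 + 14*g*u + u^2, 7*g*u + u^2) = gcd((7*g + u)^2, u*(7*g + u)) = 7*g + u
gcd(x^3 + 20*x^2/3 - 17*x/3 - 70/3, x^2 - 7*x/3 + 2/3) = x - 2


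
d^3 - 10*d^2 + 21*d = d*(d - 7)*(d - 3)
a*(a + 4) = a^2 + 4*a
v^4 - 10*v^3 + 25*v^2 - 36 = (v - 6)*(v - 3)*(v - 2)*(v + 1)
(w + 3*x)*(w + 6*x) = w^2 + 9*w*x + 18*x^2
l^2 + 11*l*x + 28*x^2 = (l + 4*x)*(l + 7*x)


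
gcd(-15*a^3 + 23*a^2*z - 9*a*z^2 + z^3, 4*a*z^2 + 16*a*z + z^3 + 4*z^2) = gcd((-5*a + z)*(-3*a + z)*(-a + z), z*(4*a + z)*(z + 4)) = 1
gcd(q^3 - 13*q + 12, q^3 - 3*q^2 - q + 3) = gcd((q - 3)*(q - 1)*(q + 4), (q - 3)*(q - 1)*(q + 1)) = q^2 - 4*q + 3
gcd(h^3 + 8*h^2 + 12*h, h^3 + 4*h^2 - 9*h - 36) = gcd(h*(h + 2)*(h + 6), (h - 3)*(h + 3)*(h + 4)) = 1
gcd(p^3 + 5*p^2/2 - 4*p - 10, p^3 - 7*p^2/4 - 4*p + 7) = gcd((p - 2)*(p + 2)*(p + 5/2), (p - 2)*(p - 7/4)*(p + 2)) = p^2 - 4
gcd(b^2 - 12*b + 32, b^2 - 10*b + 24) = b - 4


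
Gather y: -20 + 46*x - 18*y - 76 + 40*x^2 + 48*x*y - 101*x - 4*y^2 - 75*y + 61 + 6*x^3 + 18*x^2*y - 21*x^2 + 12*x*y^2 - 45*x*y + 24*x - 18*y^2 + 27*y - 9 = 6*x^3 + 19*x^2 - 31*x + y^2*(12*x - 22) + y*(18*x^2 + 3*x - 66) - 44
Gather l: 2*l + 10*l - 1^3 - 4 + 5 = 12*l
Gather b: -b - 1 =-b - 1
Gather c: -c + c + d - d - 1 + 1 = 0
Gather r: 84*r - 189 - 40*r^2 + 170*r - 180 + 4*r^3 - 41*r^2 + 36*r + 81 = 4*r^3 - 81*r^2 + 290*r - 288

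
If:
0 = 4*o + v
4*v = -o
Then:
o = 0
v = 0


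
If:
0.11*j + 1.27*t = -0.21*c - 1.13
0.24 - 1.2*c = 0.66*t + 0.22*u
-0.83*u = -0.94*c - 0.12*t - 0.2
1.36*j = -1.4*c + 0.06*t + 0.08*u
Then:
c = 0.57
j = -0.59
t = -0.93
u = 0.76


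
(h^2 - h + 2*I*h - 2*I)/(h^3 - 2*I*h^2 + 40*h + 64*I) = (h - 1)/(h^2 - 4*I*h + 32)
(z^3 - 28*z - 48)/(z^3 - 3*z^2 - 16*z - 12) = (z + 4)/(z + 1)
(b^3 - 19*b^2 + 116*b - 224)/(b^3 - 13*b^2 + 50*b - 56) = (b - 8)/(b - 2)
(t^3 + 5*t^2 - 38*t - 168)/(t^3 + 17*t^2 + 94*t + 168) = (t - 6)/(t + 6)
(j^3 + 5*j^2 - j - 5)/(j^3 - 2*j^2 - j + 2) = (j + 5)/(j - 2)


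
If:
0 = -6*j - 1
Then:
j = -1/6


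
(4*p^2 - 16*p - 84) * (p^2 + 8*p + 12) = 4*p^4 + 16*p^3 - 164*p^2 - 864*p - 1008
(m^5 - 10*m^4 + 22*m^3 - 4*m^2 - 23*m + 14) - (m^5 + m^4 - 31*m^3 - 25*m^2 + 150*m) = -11*m^4 + 53*m^3 + 21*m^2 - 173*m + 14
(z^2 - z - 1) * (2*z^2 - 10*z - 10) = 2*z^4 - 12*z^3 - 2*z^2 + 20*z + 10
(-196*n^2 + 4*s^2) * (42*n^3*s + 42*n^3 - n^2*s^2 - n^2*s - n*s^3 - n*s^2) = -8232*n^5*s - 8232*n^5 + 196*n^4*s^2 + 196*n^4*s + 364*n^3*s^3 + 364*n^3*s^2 - 4*n^2*s^4 - 4*n^2*s^3 - 4*n*s^5 - 4*n*s^4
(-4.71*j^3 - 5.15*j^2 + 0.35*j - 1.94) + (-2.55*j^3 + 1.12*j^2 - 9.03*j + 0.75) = -7.26*j^3 - 4.03*j^2 - 8.68*j - 1.19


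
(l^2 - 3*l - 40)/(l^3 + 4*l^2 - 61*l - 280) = 1/(l + 7)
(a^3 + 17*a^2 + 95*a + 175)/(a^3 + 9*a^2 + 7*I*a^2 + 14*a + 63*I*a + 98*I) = (a^2 + 10*a + 25)/(a^2 + a*(2 + 7*I) + 14*I)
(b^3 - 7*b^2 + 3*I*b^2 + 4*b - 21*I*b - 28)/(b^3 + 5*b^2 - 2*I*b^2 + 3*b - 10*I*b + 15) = (b^3 + b^2*(-7 + 3*I) + b*(4 - 21*I) - 28)/(b^3 + b^2*(5 - 2*I) + b*(3 - 10*I) + 15)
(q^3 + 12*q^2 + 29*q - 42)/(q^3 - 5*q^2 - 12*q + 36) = (q^3 + 12*q^2 + 29*q - 42)/(q^3 - 5*q^2 - 12*q + 36)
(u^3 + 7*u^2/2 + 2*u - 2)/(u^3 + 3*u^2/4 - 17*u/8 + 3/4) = 4*(u + 2)/(4*u - 3)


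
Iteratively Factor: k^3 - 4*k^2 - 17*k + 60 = (k - 5)*(k^2 + k - 12) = (k - 5)*(k + 4)*(k - 3)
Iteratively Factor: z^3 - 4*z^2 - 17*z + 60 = (z - 3)*(z^2 - z - 20) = (z - 5)*(z - 3)*(z + 4)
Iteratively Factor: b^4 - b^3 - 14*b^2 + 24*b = (b - 2)*(b^3 + b^2 - 12*b) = b*(b - 2)*(b^2 + b - 12) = b*(b - 2)*(b + 4)*(b - 3)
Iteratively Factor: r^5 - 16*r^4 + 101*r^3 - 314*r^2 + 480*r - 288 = (r - 2)*(r^4 - 14*r^3 + 73*r^2 - 168*r + 144) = (r - 3)*(r - 2)*(r^3 - 11*r^2 + 40*r - 48) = (r - 4)*(r - 3)*(r - 2)*(r^2 - 7*r + 12) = (r - 4)*(r - 3)^2*(r - 2)*(r - 4)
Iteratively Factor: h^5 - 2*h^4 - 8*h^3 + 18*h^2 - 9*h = (h)*(h^4 - 2*h^3 - 8*h^2 + 18*h - 9) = h*(h - 1)*(h^3 - h^2 - 9*h + 9) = h*(h - 1)*(h + 3)*(h^2 - 4*h + 3) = h*(h - 3)*(h - 1)*(h + 3)*(h - 1)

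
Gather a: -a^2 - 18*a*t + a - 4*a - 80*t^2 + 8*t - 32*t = -a^2 + a*(-18*t - 3) - 80*t^2 - 24*t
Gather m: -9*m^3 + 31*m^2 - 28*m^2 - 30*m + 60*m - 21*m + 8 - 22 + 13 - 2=-9*m^3 + 3*m^2 + 9*m - 3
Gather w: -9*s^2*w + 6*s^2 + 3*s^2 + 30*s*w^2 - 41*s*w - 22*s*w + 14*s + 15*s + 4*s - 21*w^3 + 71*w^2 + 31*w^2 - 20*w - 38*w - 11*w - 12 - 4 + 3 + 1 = 9*s^2 + 33*s - 21*w^3 + w^2*(30*s + 102) + w*(-9*s^2 - 63*s - 69) - 12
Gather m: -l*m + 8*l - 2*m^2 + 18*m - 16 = 8*l - 2*m^2 + m*(18 - l) - 16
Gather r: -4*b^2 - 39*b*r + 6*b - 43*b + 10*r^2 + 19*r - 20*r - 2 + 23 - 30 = -4*b^2 - 37*b + 10*r^2 + r*(-39*b - 1) - 9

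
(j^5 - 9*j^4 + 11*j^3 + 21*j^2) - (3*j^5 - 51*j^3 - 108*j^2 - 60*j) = -2*j^5 - 9*j^4 + 62*j^3 + 129*j^2 + 60*j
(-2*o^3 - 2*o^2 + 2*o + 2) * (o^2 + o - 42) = -2*o^5 - 4*o^4 + 84*o^3 + 88*o^2 - 82*o - 84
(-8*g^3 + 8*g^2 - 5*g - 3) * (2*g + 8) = -16*g^4 - 48*g^3 + 54*g^2 - 46*g - 24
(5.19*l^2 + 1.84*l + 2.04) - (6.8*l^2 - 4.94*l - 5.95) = -1.61*l^2 + 6.78*l + 7.99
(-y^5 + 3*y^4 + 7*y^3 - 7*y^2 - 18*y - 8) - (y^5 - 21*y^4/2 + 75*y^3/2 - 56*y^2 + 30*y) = -2*y^5 + 27*y^4/2 - 61*y^3/2 + 49*y^2 - 48*y - 8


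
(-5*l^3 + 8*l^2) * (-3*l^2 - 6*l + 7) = 15*l^5 + 6*l^4 - 83*l^3 + 56*l^2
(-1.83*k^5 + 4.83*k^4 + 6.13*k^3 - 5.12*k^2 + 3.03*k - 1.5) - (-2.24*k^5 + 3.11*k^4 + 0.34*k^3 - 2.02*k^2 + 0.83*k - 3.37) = 0.41*k^5 + 1.72*k^4 + 5.79*k^3 - 3.1*k^2 + 2.2*k + 1.87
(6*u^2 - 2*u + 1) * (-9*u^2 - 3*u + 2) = -54*u^4 + 9*u^2 - 7*u + 2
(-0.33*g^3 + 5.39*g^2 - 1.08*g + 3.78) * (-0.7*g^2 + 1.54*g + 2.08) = 0.231*g^5 - 4.2812*g^4 + 8.3702*g^3 + 6.902*g^2 + 3.5748*g + 7.8624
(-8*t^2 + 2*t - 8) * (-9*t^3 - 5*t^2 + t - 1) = 72*t^5 + 22*t^4 + 54*t^3 + 50*t^2 - 10*t + 8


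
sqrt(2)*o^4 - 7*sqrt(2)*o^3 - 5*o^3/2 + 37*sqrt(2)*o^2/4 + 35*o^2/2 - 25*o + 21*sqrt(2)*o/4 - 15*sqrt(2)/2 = (o - 5)*(o - 2)*(o - 3*sqrt(2)/2)*(sqrt(2)*o + 1/2)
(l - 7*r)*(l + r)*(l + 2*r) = l^3 - 4*l^2*r - 19*l*r^2 - 14*r^3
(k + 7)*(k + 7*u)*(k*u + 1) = k^3*u + 7*k^2*u^2 + 7*k^2*u + k^2 + 49*k*u^2 + 7*k*u + 7*k + 49*u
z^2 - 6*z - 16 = (z - 8)*(z + 2)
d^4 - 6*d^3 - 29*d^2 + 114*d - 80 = (d - 8)*(d - 2)*(d - 1)*(d + 5)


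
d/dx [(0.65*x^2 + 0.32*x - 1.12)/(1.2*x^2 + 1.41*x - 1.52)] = (0.5325*x^2 + 0.712*x + 1.0928)/(1.44*x^4 + 3.384*x^3 - 1.6599*x^2 - 4.2864*x + 2.3104)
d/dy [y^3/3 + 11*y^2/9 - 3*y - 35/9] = y^2 + 22*y/9 - 3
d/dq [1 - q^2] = -2*q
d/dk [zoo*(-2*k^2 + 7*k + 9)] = zoo*(k + 1)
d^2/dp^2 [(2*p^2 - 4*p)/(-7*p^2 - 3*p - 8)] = 28*(17*p^3 + 24*p^2 - 48*p - 16)/(343*p^6 + 441*p^5 + 1365*p^4 + 1035*p^3 + 1560*p^2 + 576*p + 512)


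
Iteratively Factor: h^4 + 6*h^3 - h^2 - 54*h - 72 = (h + 3)*(h^3 + 3*h^2 - 10*h - 24) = (h - 3)*(h + 3)*(h^2 + 6*h + 8) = (h - 3)*(h + 2)*(h + 3)*(h + 4)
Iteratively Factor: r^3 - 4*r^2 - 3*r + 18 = (r - 3)*(r^2 - r - 6) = (r - 3)^2*(r + 2)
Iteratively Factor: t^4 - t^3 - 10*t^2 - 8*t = (t + 2)*(t^3 - 3*t^2 - 4*t) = (t - 4)*(t + 2)*(t^2 + t) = (t - 4)*(t + 1)*(t + 2)*(t)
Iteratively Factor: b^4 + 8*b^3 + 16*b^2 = (b + 4)*(b^3 + 4*b^2) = (b + 4)^2*(b^2) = b*(b + 4)^2*(b)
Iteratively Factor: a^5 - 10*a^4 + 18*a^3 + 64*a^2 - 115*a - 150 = (a - 5)*(a^4 - 5*a^3 - 7*a^2 + 29*a + 30) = (a - 5)*(a + 2)*(a^3 - 7*a^2 + 7*a + 15) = (a - 5)*(a + 1)*(a + 2)*(a^2 - 8*a + 15) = (a - 5)^2*(a + 1)*(a + 2)*(a - 3)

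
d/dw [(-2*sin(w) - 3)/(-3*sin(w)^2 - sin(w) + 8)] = (-18*sin(w) + 3*cos(2*w) - 22)*cos(w)/(3*sin(w)^2 + sin(w) - 8)^2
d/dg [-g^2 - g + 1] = -2*g - 1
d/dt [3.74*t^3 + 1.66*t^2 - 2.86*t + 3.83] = 11.22*t^2 + 3.32*t - 2.86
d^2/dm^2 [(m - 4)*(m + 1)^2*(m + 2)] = 12*m^2 - 22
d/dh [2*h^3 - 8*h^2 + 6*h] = 6*h^2 - 16*h + 6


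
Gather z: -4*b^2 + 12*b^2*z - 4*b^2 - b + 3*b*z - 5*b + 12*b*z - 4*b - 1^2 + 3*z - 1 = -8*b^2 - 10*b + z*(12*b^2 + 15*b + 3) - 2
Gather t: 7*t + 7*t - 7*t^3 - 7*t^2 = -7*t^3 - 7*t^2 + 14*t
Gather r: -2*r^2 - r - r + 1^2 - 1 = -2*r^2 - 2*r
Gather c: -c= -c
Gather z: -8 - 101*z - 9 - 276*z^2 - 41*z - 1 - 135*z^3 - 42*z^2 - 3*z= -135*z^3 - 318*z^2 - 145*z - 18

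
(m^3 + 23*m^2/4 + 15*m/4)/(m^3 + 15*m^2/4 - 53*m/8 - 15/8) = 2*m*(4*m + 3)/(8*m^2 - 10*m - 3)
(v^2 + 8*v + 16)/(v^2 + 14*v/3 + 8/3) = 3*(v + 4)/(3*v + 2)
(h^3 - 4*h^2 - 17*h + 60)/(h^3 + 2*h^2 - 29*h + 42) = (h^2 - h - 20)/(h^2 + 5*h - 14)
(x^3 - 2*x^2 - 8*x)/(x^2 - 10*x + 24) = x*(x + 2)/(x - 6)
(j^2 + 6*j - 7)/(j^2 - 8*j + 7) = (j + 7)/(j - 7)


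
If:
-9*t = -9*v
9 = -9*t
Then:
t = -1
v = -1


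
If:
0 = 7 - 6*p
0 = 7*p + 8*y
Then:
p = 7/6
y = -49/48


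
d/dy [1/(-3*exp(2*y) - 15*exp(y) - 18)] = (2*exp(y) + 5)*exp(y)/(3*(exp(2*y) + 5*exp(y) + 6)^2)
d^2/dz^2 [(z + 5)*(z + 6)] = 2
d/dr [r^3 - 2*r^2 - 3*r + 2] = 3*r^2 - 4*r - 3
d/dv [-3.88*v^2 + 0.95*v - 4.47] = 0.95 - 7.76*v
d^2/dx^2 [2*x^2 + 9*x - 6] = 4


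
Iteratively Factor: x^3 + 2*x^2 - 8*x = (x)*(x^2 + 2*x - 8) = x*(x + 4)*(x - 2)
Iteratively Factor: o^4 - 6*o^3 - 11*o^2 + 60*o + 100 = (o + 2)*(o^3 - 8*o^2 + 5*o + 50) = (o - 5)*(o + 2)*(o^2 - 3*o - 10) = (o - 5)*(o + 2)^2*(o - 5)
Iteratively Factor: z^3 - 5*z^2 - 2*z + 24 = (z + 2)*(z^2 - 7*z + 12) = (z - 4)*(z + 2)*(z - 3)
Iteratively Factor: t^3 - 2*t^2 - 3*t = (t)*(t^2 - 2*t - 3) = t*(t - 3)*(t + 1)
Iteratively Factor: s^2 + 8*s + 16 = (s + 4)*(s + 4)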